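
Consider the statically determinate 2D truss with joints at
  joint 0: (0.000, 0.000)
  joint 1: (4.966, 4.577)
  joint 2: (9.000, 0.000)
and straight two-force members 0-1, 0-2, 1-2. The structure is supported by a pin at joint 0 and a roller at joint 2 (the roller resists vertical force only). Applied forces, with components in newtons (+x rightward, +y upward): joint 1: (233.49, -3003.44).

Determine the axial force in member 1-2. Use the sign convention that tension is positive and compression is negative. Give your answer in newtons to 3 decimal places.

N=3 nodes, M=3 members, R=3 reactions → 2N=6, M+R=6
member 0 (0-1): L=6.7535, (cx,cy)=(0.7353,0.6777)
member 1 (0-2): L=9.0000, (cx,cy)=(1.0000,0.0000)
member 2 (1-2): L=6.1010, (cx,cy)=(0.6612,-0.7502)
solve A·x = −loads:
  F[0-1] = -1811.1690 N (compression)
  F[0-2] = +1565.2784 N (tension)
  F[1-2] = -2367.3151 N (compression)
  Rx@0 = -233.4900 N
  Ry@0 = +1227.4659 N
  Ry@2 = +1775.9741 N

-2367.315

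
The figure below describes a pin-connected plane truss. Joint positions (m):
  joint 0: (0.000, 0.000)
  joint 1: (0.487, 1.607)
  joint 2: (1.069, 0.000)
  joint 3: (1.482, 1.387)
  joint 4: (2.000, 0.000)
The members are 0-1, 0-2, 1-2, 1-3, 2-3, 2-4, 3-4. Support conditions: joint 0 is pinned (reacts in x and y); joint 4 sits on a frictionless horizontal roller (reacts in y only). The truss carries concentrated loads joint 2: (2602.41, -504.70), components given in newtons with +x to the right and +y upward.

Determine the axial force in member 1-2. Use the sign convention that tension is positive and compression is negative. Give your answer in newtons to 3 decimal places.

N=5 nodes, M=7 members, R=3 reactions → 2N=10, M+R=10
member 0 (0-1): L=1.6792, (cx,cy)=(0.2900,0.9570)
member 1 (0-2): L=1.0690, (cx,cy)=(1.0000,0.0000)
member 2 (1-2): L=1.7091, (cx,cy)=(0.3405,-0.9402)
member 3 (1-3): L=1.0190, (cx,cy)=(0.9764,-0.2159)
member 4 (2-3): L=1.4472, (cx,cy)=(0.2854,0.9584)
member 5 (2-4): L=0.9310, (cx,cy)=(1.0000,0.0000)
member 6 (3-4): L=1.4806, (cx,cy)=(0.3499,-0.9368)
solve A·x = −loads:
  F[0-1] = -245.4891 N (compression)
  F[0-2] = +2673.6077 N (tension)
  F[1-2] = +289.8218 N (tension)
  F[1-3] = -173.9914 N (compression)
  F[2-3] = +242.2742 N (tension)
  F[2-4] = +100.7475 N (tension)
  F[3-4] = -287.9612 N (compression)
  Rx@0 = -2602.4100 N
  Ry@0 = +234.9378 N
  Ry@4 = +269.7622 N

289.822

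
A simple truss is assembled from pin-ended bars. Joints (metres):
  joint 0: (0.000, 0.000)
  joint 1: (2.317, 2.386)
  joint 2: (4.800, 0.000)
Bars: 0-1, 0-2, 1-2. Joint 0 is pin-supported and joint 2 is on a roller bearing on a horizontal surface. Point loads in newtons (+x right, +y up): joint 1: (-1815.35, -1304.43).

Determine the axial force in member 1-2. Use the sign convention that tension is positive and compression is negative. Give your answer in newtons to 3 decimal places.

393.604

N=3 nodes, M=3 members, R=3 reactions → 2N=6, M+R=6
member 0 (0-1): L=3.3259, (cx,cy)=(0.6967,0.7174)
member 1 (0-2): L=4.8000, (cx,cy)=(1.0000,0.0000)
member 2 (1-2): L=3.4436, (cx,cy)=(0.7211,-0.6929)
solve A·x = −loads:
  F[0-1] = -2198.4144 N (compression)
  F[0-2] = -283.8081 N (compression)
  F[1-2] = +393.6036 N (tension)
  Rx@0 = +1815.3500 N
  Ry@0 = +1577.1510 N
  Ry@2 = -272.7210 N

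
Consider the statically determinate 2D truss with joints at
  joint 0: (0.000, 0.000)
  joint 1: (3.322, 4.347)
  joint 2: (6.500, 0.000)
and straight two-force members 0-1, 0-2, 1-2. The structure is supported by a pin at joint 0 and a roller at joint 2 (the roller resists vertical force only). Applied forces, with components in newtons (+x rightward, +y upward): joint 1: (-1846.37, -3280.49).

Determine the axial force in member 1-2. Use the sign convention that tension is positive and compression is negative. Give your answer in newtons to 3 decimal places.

-547.260

N=3 nodes, M=3 members, R=3 reactions → 2N=6, M+R=6
member 0 (0-1): L=5.4710, (cx,cy)=(0.6072,0.7945)
member 1 (0-2): L=6.5000, (cx,cy)=(1.0000,0.0000)
member 2 (1-2): L=5.3848, (cx,cy)=(0.5902,-0.8073)
solve A·x = −loads:
  F[0-1] = -3572.7186 N (compression)
  F[0-2] = +322.9814 N (tension)
  F[1-2] = -547.2595 N (compression)
  Rx@0 = +1846.3700 N
  Ry@0 = +2838.7027 N
  Ry@2 = +441.7873 N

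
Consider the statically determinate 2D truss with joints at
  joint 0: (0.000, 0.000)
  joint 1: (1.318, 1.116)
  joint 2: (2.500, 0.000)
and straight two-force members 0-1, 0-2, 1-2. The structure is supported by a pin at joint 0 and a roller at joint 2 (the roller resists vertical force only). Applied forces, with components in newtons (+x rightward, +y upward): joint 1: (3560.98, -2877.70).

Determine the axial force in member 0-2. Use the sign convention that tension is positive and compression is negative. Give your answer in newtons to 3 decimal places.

3290.477

N=3 nodes, M=3 members, R=3 reactions → 2N=6, M+R=6
member 0 (0-1): L=1.7270, (cx,cy)=(0.7632,0.6462)
member 1 (0-2): L=2.5000, (cx,cy)=(1.0000,0.0000)
member 2 (1-2): L=1.6256, (cx,cy)=(0.7271,-0.6865)
solve A·x = −loads:
  F[0-1] = +354.4480 N (tension)
  F[0-2] = +3290.4771 N (tension)
  F[1-2] = -4525.3844 N (compression)
  Rx@0 = -3560.9800 N
  Ry@0 = -229.0449 N
  Ry@2 = +3106.7449 N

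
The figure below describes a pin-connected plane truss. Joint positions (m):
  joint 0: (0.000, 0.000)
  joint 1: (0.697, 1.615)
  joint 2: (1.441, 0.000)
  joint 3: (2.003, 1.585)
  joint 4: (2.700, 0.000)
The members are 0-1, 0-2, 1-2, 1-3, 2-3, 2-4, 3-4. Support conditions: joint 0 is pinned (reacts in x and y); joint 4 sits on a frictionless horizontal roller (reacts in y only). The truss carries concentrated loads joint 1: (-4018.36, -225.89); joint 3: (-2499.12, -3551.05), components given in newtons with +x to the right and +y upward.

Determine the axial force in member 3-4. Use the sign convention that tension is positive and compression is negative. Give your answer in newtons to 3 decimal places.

1286.852

N=5 nodes, M=7 members, R=3 reactions → 2N=10, M+R=10
member 0 (0-1): L=1.7590, (cx,cy)=(0.3963,0.9181)
member 1 (0-2): L=1.4410, (cx,cy)=(1.0000,0.0000)
member 2 (1-2): L=1.7781, (cx,cy)=(0.4184,-0.9083)
member 3 (1-3): L=1.3063, (cx,cy)=(0.9997,-0.0230)
member 4 (2-3): L=1.6817, (cx,cy)=(0.3342,0.9425)
member 5 (2-4): L=1.2590, (cx,cy)=(1.0000,0.0000)
member 6 (3-4): L=1.7315, (cx,cy)=(0.4025,-0.9154)
solve A·x = −loads:
  F[0-1] = -5396.6848 N (compression)
  F[0-2] = -4379.0389 N (compression)
  F[1-2] = +5214.3572 N (tension)
  F[1-3] = -301.9319 N (compression)
  F[2-3] = -5024.8664 N (compression)
  F[2-4] = -518.0159 N (compression)
  F[3-4] = +1286.8519 N (tension)
  Rx@0 = +6517.4800 N
  Ry@0 = +4954.9245 N
  Ry@4 = -1177.9845 N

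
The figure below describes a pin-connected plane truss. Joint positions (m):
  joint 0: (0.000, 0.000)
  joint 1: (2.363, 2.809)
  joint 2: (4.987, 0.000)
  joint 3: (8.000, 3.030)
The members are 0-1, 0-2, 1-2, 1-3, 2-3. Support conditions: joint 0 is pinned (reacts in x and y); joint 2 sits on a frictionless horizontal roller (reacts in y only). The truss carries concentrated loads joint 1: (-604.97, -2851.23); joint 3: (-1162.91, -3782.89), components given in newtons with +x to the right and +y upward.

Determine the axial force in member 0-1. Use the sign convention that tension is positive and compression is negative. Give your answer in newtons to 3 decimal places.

N=4 nodes, M=5 members, R=3 reactions → 2N=8, M+R=8
member 0 (0-1): L=3.6707, (cx,cy)=(0.6437,0.7652)
member 1 (0-2): L=4.9870, (cx,cy)=(1.0000,0.0000)
member 2 (1-2): L=3.8439, (cx,cy)=(0.6826,-0.7308)
member 3 (1-3): L=5.6413, (cx,cy)=(0.9992,0.0392)
member 4 (2-3): L=4.2731, (cx,cy)=(0.7051,0.7091)
solve A·x = −loads:
  F[0-1] = -342.4178 N (compression)
  F[0-2] = -1547.4515 N (compression)
  F[1-2] = -3398.0725 N (compression)
  F[1-3] = +2706.2565 N (tension)
  F[2-3] = -5484.3398 N (compression)
  Rx@0 = +1767.8800 N
  Ry@0 = +262.0329 N
  Ry@2 = +6372.0871 N

-342.418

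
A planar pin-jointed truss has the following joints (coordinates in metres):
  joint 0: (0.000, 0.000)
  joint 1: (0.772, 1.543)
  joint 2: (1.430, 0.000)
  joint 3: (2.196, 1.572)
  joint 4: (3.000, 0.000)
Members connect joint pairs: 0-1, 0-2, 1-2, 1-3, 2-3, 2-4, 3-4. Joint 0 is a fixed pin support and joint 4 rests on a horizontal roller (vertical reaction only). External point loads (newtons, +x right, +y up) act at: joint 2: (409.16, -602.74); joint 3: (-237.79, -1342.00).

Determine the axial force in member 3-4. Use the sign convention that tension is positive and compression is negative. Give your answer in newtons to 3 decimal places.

-1286.120

N=5 nodes, M=7 members, R=3 reactions → 2N=10, M+R=10
member 0 (0-1): L=1.7254, (cx,cy)=(0.4474,0.8943)
member 1 (0-2): L=1.4300, (cx,cy)=(1.0000,0.0000)
member 2 (1-2): L=1.6774, (cx,cy)=(0.3923,-0.9199)
member 3 (1-3): L=1.4243, (cx,cy)=(0.9998,0.0204)
member 4 (2-3): L=1.7487, (cx,cy)=(0.4380,0.8990)
member 5 (2-4): L=1.5700, (cx,cy)=(1.0000,0.0000)
member 6 (3-4): L=1.7657, (cx,cy)=(0.4554,-0.8903)
solve A·x = −loads:
  F[0-1] = -894.1986 N (compression)
  F[0-2] = +571.4751 N (tension)
  F[1-2] = +853.1025 N (tension)
  F[1-3] = -734.8987 N (compression)
  F[2-3] = -202.4446 N (compression)
  F[2-4] = +585.6353 N (tension)
  F[3-4] = -1286.1197 N (compression)
  Rx@0 = -171.3700 N
  Ry@0 = +799.6919 N
  Ry@4 = +1145.0481 N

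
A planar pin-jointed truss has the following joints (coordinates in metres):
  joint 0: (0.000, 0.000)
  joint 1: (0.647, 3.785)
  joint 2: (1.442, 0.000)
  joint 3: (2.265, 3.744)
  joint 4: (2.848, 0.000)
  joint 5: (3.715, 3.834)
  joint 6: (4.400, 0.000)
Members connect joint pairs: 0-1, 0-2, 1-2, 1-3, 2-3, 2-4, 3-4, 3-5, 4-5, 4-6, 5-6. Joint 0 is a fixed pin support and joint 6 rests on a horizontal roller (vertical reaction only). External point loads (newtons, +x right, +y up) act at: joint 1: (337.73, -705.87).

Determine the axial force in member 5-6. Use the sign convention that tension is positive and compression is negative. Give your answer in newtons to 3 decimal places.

-400.564

N=7 nodes, M=11 members, R=3 reactions → 2N=14, M+R=14
member 0 (0-1): L=3.8399, (cx,cy)=(0.1685,0.9857)
member 1 (0-2): L=1.4420, (cx,cy)=(1.0000,0.0000)
member 2 (1-2): L=3.8676, (cx,cy)=(0.2056,-0.9786)
member 3 (1-3): L=1.6185, (cx,cy)=(0.9997,-0.0253)
member 4 (2-3): L=3.8334, (cx,cy)=(0.2147,0.9767)
member 5 (2-4): L=1.4060, (cx,cy)=(1.0000,0.0000)
member 6 (3-4): L=3.7891, (cx,cy)=(0.1539,-0.9881)
member 7 (3-5): L=1.4528, (cx,cy)=(0.9981,0.0619)
member 8 (4-5): L=3.9308, (cx,cy)=(0.2206,0.9754)
member 9 (4-6): L=1.5520, (cx,cy)=(1.0000,0.0000)
member 10 (5-6): L=3.8947, (cx,cy)=(0.1759,-0.9844)
solve A·x = −loads:
  F[0-1] = -316.0694 N (compression)
  F[0-2] = +390.9858 N (tension)
  F[1-2] = -394.9018 N (compression)
  F[1-3] = -309.9114 N (compression)
  F[2-3] = +395.6959 N (tension)
  F[2-4] = +224.8590 N (tension)
  F[3-4] = -409.2411 N (compression)
  F[3-5] = -162.2041 N (compression)
  F[4-5] = +414.5782 N (tension)
  F[4-6] = +70.4509 N (tension)
  F[5-6] = -400.5636 N (compression)
  Rx@0 = -337.7300 N
  Ry@0 = +311.5505 N
  Ry@6 = +394.3195 N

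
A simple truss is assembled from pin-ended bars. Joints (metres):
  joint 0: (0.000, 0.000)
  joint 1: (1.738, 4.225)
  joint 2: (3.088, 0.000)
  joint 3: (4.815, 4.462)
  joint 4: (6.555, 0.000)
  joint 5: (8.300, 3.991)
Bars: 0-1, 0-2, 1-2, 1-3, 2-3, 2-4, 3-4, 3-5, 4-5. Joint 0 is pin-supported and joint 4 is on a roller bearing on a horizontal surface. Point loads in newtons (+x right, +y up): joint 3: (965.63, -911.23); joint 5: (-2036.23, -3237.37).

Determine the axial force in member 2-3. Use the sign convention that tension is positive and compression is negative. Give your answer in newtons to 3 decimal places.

37.987

N=6 nodes, M=9 members, R=3 reactions → 2N=12, M+R=12
member 0 (0-1): L=4.5685, (cx,cy)=(0.3804,0.9248)
member 1 (0-2): L=3.0880, (cx,cy)=(1.0000,0.0000)
member 2 (1-2): L=4.4354, (cx,cy)=(0.3044,-0.9526)
member 3 (1-3): L=3.0861, (cx,cy)=(0.9970,0.0768)
member 4 (2-3): L=4.7846, (cx,cy)=(0.3610,0.9326)
member 5 (2-4): L=3.4670, (cx,cy)=(1.0000,0.0000)
member 6 (3-4): L=4.7893, (cx,cy)=(0.3633,-0.9317)
member 7 (3-5): L=3.5167, (cx,cy)=(0.9910,-0.1339)
member 8 (4-5): L=4.3558, (cx,cy)=(0.4006,0.9162)
solve A·x = −loads:
  F[0-1] = +40.5332 N (tension)
  F[0-2] = -1086.0201 N (compression)
  F[1-2] = -37.1905 N (compression)
  F[1-3] = +26.8188 N (tension)
  F[2-3] = +37.9869 N (tension)
  F[2-4] = -1111.0511 N (compression)
  F[3-4] = -933.2759 N (compression)
  F[3-5] = -591.4366 N (compression)
  F[4-5] = -3619.7480 N (compression)
  Rx@0 = +1070.6000 N
  Ry@0 = -37.4855 N
  Ry@4 = +4186.0855 N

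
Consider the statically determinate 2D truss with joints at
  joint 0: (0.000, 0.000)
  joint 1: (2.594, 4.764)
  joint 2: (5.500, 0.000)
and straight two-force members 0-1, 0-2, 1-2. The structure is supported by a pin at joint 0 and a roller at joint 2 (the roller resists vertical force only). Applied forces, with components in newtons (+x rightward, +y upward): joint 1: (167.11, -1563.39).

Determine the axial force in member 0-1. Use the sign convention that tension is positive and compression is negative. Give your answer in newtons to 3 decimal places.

-775.739

N=3 nodes, M=3 members, R=3 reactions → 2N=6, M+R=6
member 0 (0-1): L=5.4244, (cx,cy)=(0.4782,0.8782)
member 1 (0-2): L=5.5000, (cx,cy)=(1.0000,0.0000)
member 2 (1-2): L=5.5804, (cx,cy)=(0.5208,-0.8537)
solve A·x = −loads:
  F[0-1] = -775.7388 N (compression)
  F[0-2] = +538.0731 N (tension)
  F[1-2] = -1033.2578 N (compression)
  Rx@0 = -167.1100 N
  Ry@0 = +681.2908 N
  Ry@2 = +882.0992 N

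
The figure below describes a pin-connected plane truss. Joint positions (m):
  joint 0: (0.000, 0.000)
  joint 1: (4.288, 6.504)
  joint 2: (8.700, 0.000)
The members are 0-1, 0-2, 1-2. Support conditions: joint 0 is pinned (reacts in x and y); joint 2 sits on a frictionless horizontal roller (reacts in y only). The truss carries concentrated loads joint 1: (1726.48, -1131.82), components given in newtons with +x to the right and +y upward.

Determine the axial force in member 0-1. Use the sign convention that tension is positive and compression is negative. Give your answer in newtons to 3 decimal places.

N=3 nodes, M=3 members, R=3 reactions → 2N=6, M+R=6
member 0 (0-1): L=7.7903, (cx,cy)=(0.5504,0.8349)
member 1 (0-2): L=8.7000, (cx,cy)=(1.0000,0.0000)
member 2 (1-2): L=7.8592, (cx,cy)=(0.5614,-0.8276)
solve A·x = −loads:
  F[0-1] = +858.4636 N (tension)
  F[0-2] = +1253.9582 N (tension)
  F[1-2] = -2233.7188 N (compression)
  Rx@0 = -1726.4800 N
  Ry@0 = -716.7168 N
  Ry@2 = +1848.5368 N

858.464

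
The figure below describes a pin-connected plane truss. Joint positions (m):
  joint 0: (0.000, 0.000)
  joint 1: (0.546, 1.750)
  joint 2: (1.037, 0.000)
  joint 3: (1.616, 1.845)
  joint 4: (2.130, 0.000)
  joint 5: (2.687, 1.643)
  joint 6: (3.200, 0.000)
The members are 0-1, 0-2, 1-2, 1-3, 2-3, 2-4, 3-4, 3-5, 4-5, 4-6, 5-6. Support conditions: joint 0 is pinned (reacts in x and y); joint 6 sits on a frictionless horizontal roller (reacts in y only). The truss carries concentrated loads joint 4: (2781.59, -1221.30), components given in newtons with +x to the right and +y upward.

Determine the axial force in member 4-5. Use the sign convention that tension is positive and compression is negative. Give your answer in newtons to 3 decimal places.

759.274

N=7 nodes, M=11 members, R=3 reactions → 2N=14, M+R=14
member 0 (0-1): L=1.8332, (cx,cy)=(0.2978,0.9546)
member 1 (0-2): L=1.0370, (cx,cy)=(1.0000,0.0000)
member 2 (1-2): L=1.8176, (cx,cy)=(0.2701,-0.9628)
member 3 (1-3): L=1.0742, (cx,cy)=(0.9961,0.0884)
member 4 (2-3): L=1.9337, (cx,cy)=(0.2994,0.9541)
member 5 (2-4): L=1.0930, (cx,cy)=(1.0000,0.0000)
member 6 (3-4): L=1.9153, (cx,cy)=(0.2684,-0.9633)
member 7 (3-5): L=1.0899, (cx,cy)=(0.9827,-0.1853)
member 8 (4-5): L=1.7348, (cx,cy)=(0.3211,0.9471)
member 9 (4-6): L=1.0700, (cx,cy)=(1.0000,0.0000)
member 10 (5-6): L=1.7212, (cx,cy)=(0.2980,-0.9546)
solve A·x = −loads:
  F[0-1] = -427.7870 N (compression)
  F[0-2] = +2909.0021 N (tension)
  F[1-2] = +402.3690 N (tension)
  F[1-3] = -237.0369 N (compression)
  F[2-3] = -406.0382 N (compression)
  F[2-4] = +3139.2753 N (tension)
  F[3-4] = +521.3493 N (tension)
  F[3-5] = -506.3736 N (compression)
  F[4-5] = +759.2743 N (tension)
  F[4-6] = +253.8235 N (tension)
  F[5-6] = -851.6325 N (compression)
  Rx@0 = -2781.5900 N
  Ry@0 = +408.3722 N
  Ry@6 = +812.9278 N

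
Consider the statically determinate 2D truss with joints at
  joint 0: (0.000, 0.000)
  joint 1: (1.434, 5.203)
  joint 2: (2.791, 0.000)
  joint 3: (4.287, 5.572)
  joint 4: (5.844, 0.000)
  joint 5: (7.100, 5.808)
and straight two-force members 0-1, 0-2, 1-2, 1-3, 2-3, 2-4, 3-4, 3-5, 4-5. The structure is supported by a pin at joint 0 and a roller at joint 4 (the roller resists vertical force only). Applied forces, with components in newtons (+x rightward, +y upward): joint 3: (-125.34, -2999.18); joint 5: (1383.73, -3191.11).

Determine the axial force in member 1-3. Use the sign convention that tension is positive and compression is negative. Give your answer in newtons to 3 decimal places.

597.787

N=6 nodes, M=9 members, R=3 reactions → 2N=12, M+R=12
member 0 (0-1): L=5.3970, (cx,cy)=(0.2657,0.9641)
member 1 (0-2): L=2.7910, (cx,cy)=(1.0000,0.0000)
member 2 (1-2): L=5.3770, (cx,cy)=(0.2524,-0.9676)
member 3 (1-3): L=2.8768, (cx,cy)=(0.9917,0.1283)
member 4 (2-3): L=5.7693, (cx,cy)=(0.2593,0.9658)
member 5 (2-4): L=3.0530, (cx,cy)=(1.0000,0.0000)
member 6 (3-4): L=5.7855, (cx,cy)=(0.2691,-0.9631)
member 7 (3-5): L=2.8229, (cx,cy)=(0.9965,0.0836)
member 8 (4-5): L=5.9423, (cx,cy)=(0.2114,0.9774)
solve A·x = −loads:
  F[0-1] = +1185.0720 N (tension)
  F[0-2] = +943.5124 N (tension)
  F[1-2] = -1101.4494 N (compression)
  F[1-3] = +597.7873 N (tension)
  F[2-3] = +1103.5420 N (tension)
  F[2-4] = +379.3901 N (tension)
  F[3-4] = -4116.3228 N (compression)
  F[3-5] = +2119.5589 N (tension)
  F[4-5] = -3446.1710 N (compression)
  Rx@0 = -1258.3900 N
  Ry@0 = -1142.4744 N
  Ry@4 = +7332.7644 N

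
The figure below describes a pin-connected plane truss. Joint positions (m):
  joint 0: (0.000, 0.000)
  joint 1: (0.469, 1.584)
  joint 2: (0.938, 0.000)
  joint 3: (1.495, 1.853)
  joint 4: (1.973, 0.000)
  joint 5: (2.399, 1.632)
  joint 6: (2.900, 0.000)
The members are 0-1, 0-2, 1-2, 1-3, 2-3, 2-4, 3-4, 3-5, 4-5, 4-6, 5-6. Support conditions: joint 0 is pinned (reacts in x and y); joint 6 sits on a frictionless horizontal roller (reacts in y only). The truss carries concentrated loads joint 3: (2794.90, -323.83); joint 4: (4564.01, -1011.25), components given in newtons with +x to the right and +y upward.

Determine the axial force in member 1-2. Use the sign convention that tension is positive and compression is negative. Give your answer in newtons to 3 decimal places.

N=7 nodes, M=11 members, R=3 reactions → 2N=14, M+R=14
member 0 (0-1): L=1.6520, (cx,cy)=(0.2839,0.9589)
member 1 (0-2): L=0.9380, (cx,cy)=(1.0000,0.0000)
member 2 (1-2): L=1.6520, (cx,cy)=(0.2839,-0.9589)
member 3 (1-3): L=1.0607, (cx,cy)=(0.9673,0.2536)
member 4 (2-3): L=1.9349, (cx,cy)=(0.2879,0.9577)
member 5 (2-4): L=1.0350, (cx,cy)=(1.0000,0.0000)
member 6 (3-4): L=1.9137, (cx,cy)=(0.2498,-0.9683)
member 7 (3-5): L=0.9306, (cx,cy)=(0.9714,-0.2375)
member 8 (4-5): L=1.6867, (cx,cy)=(0.2526,0.9676)
member 9 (4-6): L=0.9270, (cx,cy)=(1.0000,0.0000)
member 10 (5-6): L=1.7072, (cx,cy)=(0.2935,-0.9560)
solve A·x = −loads:
  F[0-1] = +1361.7346 N (tension)
  F[0-2] = +6972.3097 N (tension)
  F[1-2] = -1165.5450 N (compression)
  F[1-3] = +741.7526 N (tension)
  F[2-3] = +1166.9853 N (tension)
  F[2-4] = +6305.4688 N (tension)
  F[3-4] = -1326.8858 N (compression)
  F[3-5] = -1451.5487 N (compression)
  F[4-5] = +2373.0101 N (tension)
  F[4-6] = +810.6817 N (tension)
  F[5-6] = -2762.4159 N (compression)
  Rx@0 = -7358.9100 N
  Ry@0 = -1305.7034 N
  Ry@6 = +2640.7834 N

-1165.545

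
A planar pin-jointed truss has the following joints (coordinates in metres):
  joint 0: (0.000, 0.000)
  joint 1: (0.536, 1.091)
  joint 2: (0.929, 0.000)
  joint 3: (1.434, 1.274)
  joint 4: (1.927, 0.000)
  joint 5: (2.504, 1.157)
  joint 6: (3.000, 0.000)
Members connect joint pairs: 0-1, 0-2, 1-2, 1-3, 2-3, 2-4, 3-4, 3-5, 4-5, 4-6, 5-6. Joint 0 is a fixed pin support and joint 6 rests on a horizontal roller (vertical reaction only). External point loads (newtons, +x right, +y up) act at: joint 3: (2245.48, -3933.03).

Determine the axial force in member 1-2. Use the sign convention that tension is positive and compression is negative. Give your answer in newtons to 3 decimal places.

N=7 nodes, M=11 members, R=3 reactions → 2N=14, M+R=14
member 0 (0-1): L=1.2156, (cx,cy)=(0.4410,0.8975)
member 1 (0-2): L=0.9290, (cx,cy)=(1.0000,0.0000)
member 2 (1-2): L=1.1596, (cx,cy)=(0.3389,-0.9408)
member 3 (1-3): L=0.9165, (cx,cy)=(0.9799,0.1997)
member 4 (2-3): L=1.3704, (cx,cy)=(0.3685,0.9296)
member 5 (2-4): L=0.9980, (cx,cy)=(1.0000,0.0000)
member 6 (3-4): L=1.3661, (cx,cy)=(0.3609,-0.9326)
member 7 (3-5): L=1.0764, (cx,cy)=(0.9941,-0.1087)
member 8 (4-5): L=1.2929, (cx,cy)=(0.4463,0.8949)
member 9 (4-6): L=1.0730, (cx,cy)=(1.0000,0.0000)
member 10 (5-6): L=1.2588, (cx,cy)=(0.3940,-0.9191)
solve A·x = −loads:
  F[0-1] = -1224.9834 N (compression)
  F[0-2] = +2785.6369 N (tension)
  F[1-2] = +979.7002 N (tension)
  F[1-3] = -890.1060 N (compression)
  F[2-3] = -991.4948 N (compression)
  F[2-4] = +3483.0210 N (tension)
  F[3-4] = -2746.1529 N (compression)
  F[3-5] = -2506.8113 N (compression)
  F[4-5] = +2861.8953 N (tension)
  F[4-6] = +1214.7365 N (tension)
  F[5-6] = -3082.9689 N (compression)
  Rx@0 = -2245.4800 N
  Ry@0 = +1099.4612 N
  Ry@6 = +2833.5688 N

979.700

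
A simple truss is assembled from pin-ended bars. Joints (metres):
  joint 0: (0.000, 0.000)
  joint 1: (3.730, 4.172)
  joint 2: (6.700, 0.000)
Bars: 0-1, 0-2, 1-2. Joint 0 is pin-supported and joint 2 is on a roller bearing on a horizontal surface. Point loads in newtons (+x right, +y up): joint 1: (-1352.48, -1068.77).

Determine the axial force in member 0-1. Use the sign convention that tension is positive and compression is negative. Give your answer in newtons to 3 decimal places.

N=3 nodes, M=3 members, R=3 reactions → 2N=6, M+R=6
member 0 (0-1): L=5.5963, (cx,cy)=(0.6665,0.7455)
member 1 (0-2): L=6.7000, (cx,cy)=(1.0000,0.0000)
member 2 (1-2): L=5.1212, (cx,cy)=(0.5799,-0.8147)
solve A·x = −loads:
  F[0-1] = -1765.1919 N (compression)
  F[0-2] = -175.9571 N (compression)
  F[1-2] = +303.4033 N (tension)
  Rx@0 = +1352.4800 N
  Ry@0 = +1315.9393 N
  Ry@2 = -247.1693 N

-1765.192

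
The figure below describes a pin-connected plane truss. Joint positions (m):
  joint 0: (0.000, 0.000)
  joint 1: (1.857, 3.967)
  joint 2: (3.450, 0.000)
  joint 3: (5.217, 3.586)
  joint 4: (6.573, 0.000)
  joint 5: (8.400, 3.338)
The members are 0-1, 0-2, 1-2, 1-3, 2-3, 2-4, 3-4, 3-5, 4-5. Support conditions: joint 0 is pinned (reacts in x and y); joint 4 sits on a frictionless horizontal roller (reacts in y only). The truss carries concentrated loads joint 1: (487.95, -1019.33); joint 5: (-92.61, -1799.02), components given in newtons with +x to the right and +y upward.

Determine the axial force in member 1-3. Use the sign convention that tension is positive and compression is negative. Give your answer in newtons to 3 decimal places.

N=6 nodes, M=9 members, R=3 reactions → 2N=12, M+R=12
member 0 (0-1): L=4.3801, (cx,cy)=(0.4240,0.9057)
member 1 (0-2): L=3.4500, (cx,cy)=(1.0000,0.0000)
member 2 (1-2): L=4.2749, (cx,cy)=(0.3726,-0.9280)
member 3 (1-3): L=3.3815, (cx,cy)=(0.9936,-0.1127)
member 4 (2-3): L=3.9977, (cx,cy)=(0.4420,0.8970)
member 5 (2-4): L=3.1230, (cx,cy)=(1.0000,0.0000)
member 6 (3-4): L=3.8338, (cx,cy)=(0.3537,-0.9354)
member 7 (3-5): L=3.1926, (cx,cy)=(0.9970,-0.0777)
member 8 (4-5): L=3.8053, (cx,cy)=(0.4801,0.8772)
solve A·x = −loads:
  F[0-1] = +17.8421 N (tension)
  F[0-2] = +387.7757 N (tension)
  F[1-2] = -1107.5914 N (compression)
  F[1-3] = -68.0856 N (compression)
  F[2-3] = +1145.8221 N (tension)
  F[2-4] = -531.4148 N (compression)
  F[3-4] = -1178.3152 N (compression)
  F[3-5] = +858.1616 N (tension)
  F[4-5] = -1974.8700 N (compression)
  Rx@0 = -395.3400 N
  Ry@0 = -16.1592 N
  Ry@4 = +2834.5092 N

-68.086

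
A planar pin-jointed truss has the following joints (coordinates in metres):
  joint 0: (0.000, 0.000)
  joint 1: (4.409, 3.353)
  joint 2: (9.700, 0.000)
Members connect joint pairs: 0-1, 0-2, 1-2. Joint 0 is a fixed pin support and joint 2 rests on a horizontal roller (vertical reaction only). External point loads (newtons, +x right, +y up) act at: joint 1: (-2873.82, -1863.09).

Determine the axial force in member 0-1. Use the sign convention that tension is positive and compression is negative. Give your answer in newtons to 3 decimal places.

-3319.909

N=3 nodes, M=3 members, R=3 reactions → 2N=6, M+R=6
member 0 (0-1): L=5.5391, (cx,cy)=(0.7960,0.6053)
member 1 (0-2): L=9.7000, (cx,cy)=(1.0000,0.0000)
member 2 (1-2): L=6.2640, (cx,cy)=(0.8447,-0.5353)
solve A·x = −loads:
  F[0-1] = -3319.9092 N (compression)
  F[0-2] = -231.2576 N (compression)
  F[1-2] = +273.7838 N (tension)
  Rx@0 = +2873.8200 N
  Ry@0 = +2009.6420 N
  Ry@2 = -146.5520 N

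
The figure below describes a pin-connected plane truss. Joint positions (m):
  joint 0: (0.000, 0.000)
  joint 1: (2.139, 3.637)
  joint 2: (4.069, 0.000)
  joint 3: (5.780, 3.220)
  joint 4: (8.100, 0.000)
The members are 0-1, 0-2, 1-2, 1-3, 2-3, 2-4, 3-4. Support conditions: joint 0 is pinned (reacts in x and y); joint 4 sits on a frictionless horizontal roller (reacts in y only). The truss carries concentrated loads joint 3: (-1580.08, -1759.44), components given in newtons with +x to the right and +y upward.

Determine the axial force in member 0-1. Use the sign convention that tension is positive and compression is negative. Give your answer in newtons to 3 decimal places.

N=5 nodes, M=7 members, R=3 reactions → 2N=10, M+R=10
member 0 (0-1): L=4.2194, (cx,cy)=(0.5069,0.8620)
member 1 (0-2): L=4.0690, (cx,cy)=(1.0000,0.0000)
member 2 (1-2): L=4.1174, (cx,cy)=(0.4687,-0.8833)
member 3 (1-3): L=3.6648, (cx,cy)=(0.9935,-0.1138)
member 4 (2-3): L=3.6464, (cx,cy)=(0.4692,0.8831)
member 5 (2-4): L=4.0310, (cx,cy)=(1.0000,0.0000)
member 6 (3-4): L=3.9687, (cx,cy)=(0.5846,-0.8113)
solve A·x = −loads:
  F[0-1] = -1313.3403 N (compression)
  F[0-2] = -914.2853 N (compression)
  F[1-2] = +1456.4278 N (tension)
  F[1-3] = -1357.3057 N (compression)
  F[2-3] = -1456.8558 N (compression)
  F[2-4] = +452.0189 N (tension)
  F[3-4] = -773.2500 N (compression)
  Rx@0 = +1580.0800 N
  Ry@0 = +1132.0689 N
  Ry@4 = +627.3711 N

-1313.340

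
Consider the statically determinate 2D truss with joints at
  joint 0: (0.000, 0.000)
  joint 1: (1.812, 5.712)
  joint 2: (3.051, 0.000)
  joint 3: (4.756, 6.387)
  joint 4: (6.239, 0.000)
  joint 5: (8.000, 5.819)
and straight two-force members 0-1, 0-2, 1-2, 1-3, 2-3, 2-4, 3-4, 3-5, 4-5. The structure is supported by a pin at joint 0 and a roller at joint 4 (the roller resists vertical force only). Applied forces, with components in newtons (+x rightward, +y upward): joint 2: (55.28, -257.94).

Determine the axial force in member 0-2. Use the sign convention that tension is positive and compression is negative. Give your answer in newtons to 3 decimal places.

N=6 nodes, M=9 members, R=3 reactions → 2N=12, M+R=12
member 0 (0-1): L=5.9925, (cx,cy)=(0.3024,0.9532)
member 1 (0-2): L=3.0510, (cx,cy)=(1.0000,0.0000)
member 2 (1-2): L=5.8448, (cx,cy)=(0.2120,-0.9773)
member 3 (1-3): L=3.0204, (cx,cy)=(0.9747,0.2235)
member 4 (2-3): L=6.6107, (cx,cy)=(0.2579,0.9662)
member 5 (2-4): L=3.1880, (cx,cy)=(1.0000,0.0000)
member 6 (3-4): L=6.5569, (cx,cy)=(0.2262,-0.9741)
member 7 (3-5): L=3.2934, (cx,cy)=(0.9850,-0.1725)
member 8 (4-5): L=6.0796, (cx,cy)=(0.2897,0.9571)
solve A·x = −loads:
  F[0-1] = -138.2749 N (compression)
  F[0-2] = +97.0911 N (tension)
  F[1-2] = +119.1328 N (tension)
  F[1-3] = -68.8054 N (compression)
  F[2-3] = +146.4702 N (tension)
  F[2-4] = +29.2880 N (tension)
  F[3-4] = -129.4936 N (compression)
  F[3-5] = +0.0000 N (tension)
  F[4-5] = -0.0000 N (compression)
  Rx@0 = -55.2800 N
  Ry@0 = +131.8020 N
  Ry@4 = +126.1380 N

97.091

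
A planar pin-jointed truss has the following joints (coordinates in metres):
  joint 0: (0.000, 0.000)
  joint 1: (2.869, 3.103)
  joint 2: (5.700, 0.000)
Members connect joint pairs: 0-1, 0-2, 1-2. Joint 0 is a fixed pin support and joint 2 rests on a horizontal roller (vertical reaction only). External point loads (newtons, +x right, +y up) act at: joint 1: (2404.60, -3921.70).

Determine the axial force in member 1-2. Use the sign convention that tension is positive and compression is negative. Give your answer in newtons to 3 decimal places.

N=3 nodes, M=3 members, R=3 reactions → 2N=6, M+R=6
member 0 (0-1): L=4.2261, (cx,cy)=(0.6789,0.7342)
member 1 (0-2): L=5.7000, (cx,cy)=(1.0000,0.0000)
member 2 (1-2): L=4.2004, (cx,cy)=(0.6740,-0.7387)
solve A·x = −loads:
  F[0-1] = -869.9317 N (compression)
  F[0-2] = +2995.1787 N (tension)
  F[1-2] = -4443.9706 N (compression)
  Rx@0 = -2404.6000 N
  Ry@0 = +638.7472 N
  Ry@2 = +3282.9528 N

-4443.971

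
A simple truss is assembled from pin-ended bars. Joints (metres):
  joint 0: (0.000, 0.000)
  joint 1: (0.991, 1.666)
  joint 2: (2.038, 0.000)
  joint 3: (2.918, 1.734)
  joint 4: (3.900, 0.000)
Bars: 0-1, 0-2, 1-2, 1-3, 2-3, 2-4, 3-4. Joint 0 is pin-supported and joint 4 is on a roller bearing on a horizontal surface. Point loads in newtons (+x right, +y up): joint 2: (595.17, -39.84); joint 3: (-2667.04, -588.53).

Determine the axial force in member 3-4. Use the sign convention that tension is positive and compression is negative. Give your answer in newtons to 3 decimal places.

832.783

N=5 nodes, M=7 members, R=3 reactions → 2N=10, M+R=10
member 0 (0-1): L=1.9385, (cx,cy)=(0.5112,0.8594)
member 1 (0-2): L=2.0380, (cx,cy)=(1.0000,0.0000)
member 2 (1-2): L=1.9677, (cx,cy)=(0.5321,-0.8467)
member 3 (1-3): L=1.9282, (cx,cy)=(0.9994,0.0353)
member 4 (2-3): L=1.9445, (cx,cy)=(0.4526,0.8917)
member 5 (2-4): L=1.8620, (cx,cy)=(1.0000,0.0000)
member 6 (3-4): L=1.9928, (cx,cy)=(0.4928,-0.8702)
solve A·x = −loads:
  F[0-1] = -1574.2933 N (compression)
  F[0-2] = -1267.0442 N (compression)
  F[1-2] = +1530.5360 N (tension)
  F[1-3] = -1620.2298 N (compression)
  F[2-3] = -1408.5294 N (compression)
  F[2-4] = -410.3825 N (compression)
  F[3-4] = +832.7826 N (tension)
  Rx@0 = +2071.8700 N
  Ry@0 = +1353.0169 N
  Ry@4 = -724.6469 N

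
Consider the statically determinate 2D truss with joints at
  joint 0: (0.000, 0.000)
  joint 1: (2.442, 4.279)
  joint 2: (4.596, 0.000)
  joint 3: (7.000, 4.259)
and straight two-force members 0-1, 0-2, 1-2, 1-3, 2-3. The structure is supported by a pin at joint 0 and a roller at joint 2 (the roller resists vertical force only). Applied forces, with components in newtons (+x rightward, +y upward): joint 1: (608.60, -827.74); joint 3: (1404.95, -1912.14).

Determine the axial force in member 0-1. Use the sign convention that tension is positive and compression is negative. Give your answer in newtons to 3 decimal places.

N=4 nodes, M=5 members, R=3 reactions → 2N=8, M+R=8
member 0 (0-1): L=4.9268, (cx,cy)=(0.4957,0.8685)
member 1 (0-2): L=4.5960, (cx,cy)=(1.0000,0.0000)
member 2 (1-2): L=4.7906, (cx,cy)=(0.4496,-0.8932)
member 3 (1-3): L=4.5580, (cx,cy)=(1.0000,-0.0044)
member 4 (2-3): L=4.8906, (cx,cy)=(0.4916,0.8708)
solve A·x = −loads:
  F[0-1] = +2856.3499 N (tension)
  F[0-2] = +597.7774 N (tension)
  F[1-2] = -3716.2510 N (compression)
  F[1-3] = +2478.1469 N (tension)
  F[2-3] = -2183.2347 N (compression)
  Rx@0 = -2013.5500 N
  Ry@0 = -2480.7907 N
  Ry@2 = +5220.6707 N

2856.350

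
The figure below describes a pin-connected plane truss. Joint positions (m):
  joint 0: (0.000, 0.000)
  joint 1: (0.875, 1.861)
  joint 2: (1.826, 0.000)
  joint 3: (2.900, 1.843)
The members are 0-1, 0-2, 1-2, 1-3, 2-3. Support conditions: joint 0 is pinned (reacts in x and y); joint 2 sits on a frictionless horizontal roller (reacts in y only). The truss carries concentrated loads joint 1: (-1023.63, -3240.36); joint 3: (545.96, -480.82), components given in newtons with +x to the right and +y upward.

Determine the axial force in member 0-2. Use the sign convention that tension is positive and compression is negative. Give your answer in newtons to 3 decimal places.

414.264

N=4 nodes, M=5 members, R=3 reactions → 2N=8, M+R=8
member 0 (0-1): L=2.0564, (cx,cy)=(0.4255,0.9050)
member 1 (0-2): L=1.8260, (cx,cy)=(1.0000,0.0000)
member 2 (1-2): L=2.0899, (cx,cy)=(0.4550,-0.8905)
member 3 (1-3): L=2.0251, (cx,cy)=(1.0000,-0.0089)
member 4 (2-3): L=2.1331, (cx,cy)=(0.5035,0.8640)
solve A·x = −loads:
  F[0-1] = -2096.2395 N (compression)
  F[0-2] = +414.2643 N (tension)
  F[1-2] = -1516.7835 N (compression)
  F[1-3] = +821.9308 N (tension)
  F[2-3] = -548.0490 N (compression)
  Rx@0 = +477.6700 N
  Ry@0 = +1897.0169 N
  Ry@2 = +1824.1631 N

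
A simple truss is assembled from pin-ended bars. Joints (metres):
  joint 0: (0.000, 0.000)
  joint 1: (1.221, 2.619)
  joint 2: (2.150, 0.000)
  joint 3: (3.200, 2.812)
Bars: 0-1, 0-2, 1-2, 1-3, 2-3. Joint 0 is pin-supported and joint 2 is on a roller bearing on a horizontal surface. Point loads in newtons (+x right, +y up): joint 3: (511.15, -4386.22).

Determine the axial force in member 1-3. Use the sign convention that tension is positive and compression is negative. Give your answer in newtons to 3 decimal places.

N=4 nodes, M=5 members, R=3 reactions → 2N=8, M+R=8
member 0 (0-1): L=2.8896, (cx,cy)=(0.4225,0.9063)
member 1 (0-2): L=2.1500, (cx,cy)=(1.0000,0.0000)
member 2 (1-2): L=2.7789, (cx,cy)=(0.3343,-0.9425)
member 3 (1-3): L=1.9884, (cx,cy)=(0.9953,0.0971)
member 4 (2-3): L=3.0016, (cx,cy)=(0.3498,0.9368)
solve A·x = −loads:
  F[0-1] = +3101.0848 N (tension)
  F[0-2] = -799.1961 N (compression)
  F[1-2] = -2751.4552 N (compression)
  F[1-3] = +2240.7566 N (tension)
  F[2-3] = -4914.1886 N (compression)
  Rx@0 = -511.1500 N
  Ry@0 = -2810.6441 N
  Ry@2 = +7196.8641 N

2240.757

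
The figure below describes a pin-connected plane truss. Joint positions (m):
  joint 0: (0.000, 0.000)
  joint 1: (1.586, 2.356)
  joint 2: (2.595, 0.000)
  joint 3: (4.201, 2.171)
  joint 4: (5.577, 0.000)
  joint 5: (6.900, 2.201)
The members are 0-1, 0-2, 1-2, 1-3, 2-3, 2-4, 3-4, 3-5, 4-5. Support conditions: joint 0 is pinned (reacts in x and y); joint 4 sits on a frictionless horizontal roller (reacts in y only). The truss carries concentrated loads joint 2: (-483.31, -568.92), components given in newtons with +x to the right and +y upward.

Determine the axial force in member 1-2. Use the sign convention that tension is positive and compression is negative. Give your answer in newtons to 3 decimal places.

N=6 nodes, M=9 members, R=3 reactions → 2N=12, M+R=12
member 0 (0-1): L=2.8401, (cx,cy)=(0.5584,0.8296)
member 1 (0-2): L=2.5950, (cx,cy)=(1.0000,0.0000)
member 2 (1-2): L=2.5630, (cx,cy)=(0.3937,-0.9192)
member 3 (1-3): L=2.6215, (cx,cy)=(0.9975,-0.0706)
member 4 (2-3): L=2.7005, (cx,cy)=(0.5947,0.8039)
member 5 (2-4): L=2.9820, (cx,cy)=(1.0000,0.0000)
member 6 (3-4): L=2.5703, (cx,cy)=(0.5353,-0.8446)
member 7 (3-5): L=2.6992, (cx,cy)=(0.9999,0.0111)
member 8 (4-5): L=2.5680, (cx,cy)=(0.5152,0.8571)
solve A·x = −loads:
  F[0-1] = -366.7039 N (compression)
  F[0-2] = -278.5307 N (compression)
  F[1-2] = +357.5146 N (tension)
  F[1-3] = -346.3906 N (compression)
  F[2-3] = +298.8742 N (tension)
  F[2-4] = +167.7824 N (tension)
  F[3-4] = -313.4135 N (compression)
  F[3-5] = +0.0000 N (tension)
  F[4-5] = -0.0000 N (compression)
  Rx@0 = +483.3100 N
  Ry@0 = +304.1993 N
  Ry@4 = +264.7207 N

357.515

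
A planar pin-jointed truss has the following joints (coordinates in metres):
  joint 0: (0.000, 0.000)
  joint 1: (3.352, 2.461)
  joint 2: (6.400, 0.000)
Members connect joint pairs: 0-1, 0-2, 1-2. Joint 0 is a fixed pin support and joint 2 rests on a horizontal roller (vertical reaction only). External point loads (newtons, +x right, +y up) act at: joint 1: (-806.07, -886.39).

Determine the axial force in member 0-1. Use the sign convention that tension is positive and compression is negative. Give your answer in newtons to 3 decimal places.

-1237.053

N=3 nodes, M=3 members, R=3 reactions → 2N=6, M+R=6
member 0 (0-1): L=4.1584, (cx,cy)=(0.8061,0.5918)
member 1 (0-2): L=6.4000, (cx,cy)=(1.0000,0.0000)
member 2 (1-2): L=3.9175, (cx,cy)=(0.7780,-0.6282)
solve A·x = −loads:
  F[0-1] = -1237.0525 N (compression)
  F[0-2] = +191.0885 N (tension)
  F[1-2] = -245.6003 N (compression)
  Rx@0 = +806.0700 N
  Ry@0 = +732.1023 N
  Ry@2 = +154.2877 N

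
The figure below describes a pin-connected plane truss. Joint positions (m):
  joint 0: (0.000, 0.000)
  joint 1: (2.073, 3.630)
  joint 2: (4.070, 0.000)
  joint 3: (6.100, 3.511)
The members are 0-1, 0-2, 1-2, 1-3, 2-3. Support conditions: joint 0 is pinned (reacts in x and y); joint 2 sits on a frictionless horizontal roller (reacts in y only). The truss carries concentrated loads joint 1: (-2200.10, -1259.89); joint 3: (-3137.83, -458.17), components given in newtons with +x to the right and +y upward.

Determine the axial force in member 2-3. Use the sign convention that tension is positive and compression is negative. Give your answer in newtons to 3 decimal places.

N=4 nodes, M=5 members, R=3 reactions → 2N=8, M+R=8
member 0 (0-1): L=4.1802, (cx,cy)=(0.4959,0.8684)
member 1 (0-2): L=4.0700, (cx,cy)=(1.0000,0.0000)
member 2 (1-2): L=4.1431, (cx,cy)=(0.4820,-0.8762)
member 3 (1-3): L=4.0288, (cx,cy)=(0.9996,-0.0295)
member 4 (2-3): L=4.0556, (cx,cy)=(0.5005,0.8657)
solve A·x = −loads:
  F[0-1] = -5825.5567 N (compression)
  F[0-2] = -2448.9953 N (compression)
  F[1-2] = +4431.0739 N (tension)
  F[1-3] = -2825.8959 N (compression)
  F[2-3] = -625.6579 N (compression)
  Rx@0 = +5337.9300 N
  Ry@0 = +5058.7713 N
  Ry@2 = -3340.7113 N

-625.658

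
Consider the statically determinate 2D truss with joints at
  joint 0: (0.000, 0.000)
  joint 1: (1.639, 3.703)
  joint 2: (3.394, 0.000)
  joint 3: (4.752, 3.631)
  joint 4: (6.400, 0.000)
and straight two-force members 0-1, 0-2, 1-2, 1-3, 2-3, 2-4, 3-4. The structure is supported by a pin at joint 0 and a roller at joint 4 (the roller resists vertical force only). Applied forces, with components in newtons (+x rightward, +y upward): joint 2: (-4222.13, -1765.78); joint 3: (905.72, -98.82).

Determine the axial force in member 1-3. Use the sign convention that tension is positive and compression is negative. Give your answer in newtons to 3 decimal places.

-316.053

N=5 nodes, M=7 members, R=3 reactions → 2N=10, M+R=10
member 0 (0-1): L=4.0495, (cx,cy)=(0.4047,0.9144)
member 1 (0-2): L=3.3940, (cx,cy)=(1.0000,0.0000)
member 2 (1-2): L=4.0978, (cx,cy)=(0.4283,-0.9036)
member 3 (1-3): L=3.1138, (cx,cy)=(0.9997,-0.0231)
member 4 (2-3): L=3.8766, (cx,cy)=(0.3503,0.9366)
member 5 (2-4): L=3.0060, (cx,cy)=(1.0000,0.0000)
member 6 (3-4): L=3.9875, (cx,cy)=(0.4133,-0.9106)
solve A·x = −loads:
  F[0-1] = -372.8615 N (compression)
  F[0-2] = -3165.4979 N (compression)
  F[1-2] = +385.3981 N (tension)
  F[1-3] = -316.0530 N (compression)
  F[2-3] = +1513.4111 N (tension)
  F[2-4] = +691.5353 N (tension)
  F[3-4] = -1673.2337 N (compression)
  Rx@0 = +3316.4100 N
  Ry@0 = +340.9564 N
  Ry@4 = +1523.6436 N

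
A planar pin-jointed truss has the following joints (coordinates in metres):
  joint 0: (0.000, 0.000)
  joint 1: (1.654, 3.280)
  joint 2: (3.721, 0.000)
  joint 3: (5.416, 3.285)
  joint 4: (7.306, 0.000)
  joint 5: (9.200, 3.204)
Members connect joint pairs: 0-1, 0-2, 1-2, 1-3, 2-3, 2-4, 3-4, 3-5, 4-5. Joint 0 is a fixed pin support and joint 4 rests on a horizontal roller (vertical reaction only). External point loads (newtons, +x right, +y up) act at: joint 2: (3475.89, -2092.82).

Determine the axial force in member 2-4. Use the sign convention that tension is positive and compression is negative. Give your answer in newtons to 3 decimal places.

613.251

N=6 nodes, M=9 members, R=3 reactions → 2N=12, M+R=12
member 0 (0-1): L=3.6734, (cx,cy)=(0.4503,0.8929)
member 1 (0-2): L=3.7210, (cx,cy)=(1.0000,0.0000)
member 2 (1-2): L=3.8770, (cx,cy)=(0.5331,-0.8460)
member 3 (1-3): L=3.7620, (cx,cy)=(1.0000,0.0013)
member 4 (2-3): L=3.6965, (cx,cy)=(0.4585,0.8887)
member 5 (2-4): L=3.5850, (cx,cy)=(1.0000,0.0000)
member 6 (3-4): L=3.7899, (cx,cy)=(0.4987,-0.8668)
member 7 (3-5): L=3.7849, (cx,cy)=(0.9998,-0.0214)
member 8 (4-5): L=3.7219, (cx,cy)=(0.5089,0.8608)
solve A·x = −loads:
  F[0-1] = -1150.1110 N (compression)
  F[0-2] = +3993.7389 N (tension)
  F[1-2] = +1212.0069 N (tension)
  F[1-3] = -1164.0295 N (compression)
  F[2-3] = +1201.1557 N (tension)
  F[2-4] = +613.2511 N (tension)
  F[3-4] = -1229.7137 N (compression)
  F[3-5] = -0.0000 N (compression)
  F[4-5] = +0.0000 N (tension)
  Rx@0 = -3475.8900 N
  Ry@0 = +1026.9312 N
  Ry@4 = +1065.8888 N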